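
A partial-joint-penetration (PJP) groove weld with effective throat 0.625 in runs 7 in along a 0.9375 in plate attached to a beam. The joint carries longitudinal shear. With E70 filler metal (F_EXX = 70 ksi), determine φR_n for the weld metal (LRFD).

Effective throat (given) t_e = 0.625 in.
A_we = 0.625 × 7 = 4.375 in².
F_nw = 0.6 F_EXX = 42 ksi.
φR_n = 0.75 × 42 × 4.375 = 137.8 kip.

φR_n ≈ 138 kip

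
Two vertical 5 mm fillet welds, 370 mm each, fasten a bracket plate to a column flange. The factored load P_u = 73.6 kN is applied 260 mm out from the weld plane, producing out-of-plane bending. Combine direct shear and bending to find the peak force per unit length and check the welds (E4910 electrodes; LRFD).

f_max ≈ 431 N/mm; adequate

E49XX → F_EXX = 490 MPa.
L_w = 2 × 370 = 740 mm; section modulus (unit throat) S = 2 × L²/6 = 45630 mm².
Direct shear f_v = P/L_w = 73.6×10³/740 = 99.46 N/mm.
Moment M = P × e = 73.6×10³ × 260 = 19136000 N·mm; bending f_b = M/S = 419.3 N/mm.
f_max = √(f_v² + f_b²) = √(99.46² + 419.3²) = 431 N/mm.
φr_n = 0.75 × 0.6 × 490 × (0.707 × 5) = 779.5 N/mm → adequate.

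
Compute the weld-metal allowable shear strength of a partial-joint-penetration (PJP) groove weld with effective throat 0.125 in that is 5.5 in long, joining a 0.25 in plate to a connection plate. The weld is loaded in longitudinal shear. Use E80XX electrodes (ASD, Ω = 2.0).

E80XX → F_EXX = 80 ksi.
Effective throat (given) t_e = 0.125 in.
A_we = 0.125 × 5.5 = 0.6875 in².
F_nw = 0.6 F_EXX = 48 ksi.
R_n/Ω = (48 × 0.6875) / 2.0 = 16.5 kip.

R_n/Ω ≈ 16.5 kip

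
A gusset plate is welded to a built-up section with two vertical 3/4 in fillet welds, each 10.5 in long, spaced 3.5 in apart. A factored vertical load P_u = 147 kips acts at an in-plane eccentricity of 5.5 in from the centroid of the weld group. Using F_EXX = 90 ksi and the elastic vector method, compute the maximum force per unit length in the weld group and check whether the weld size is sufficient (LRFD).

f_max ≈ 20.7 kip/in; adequate

Total weld length L_w = 21 in. Treat welds as unit-width lines.
Polar moment about centroid: J = 2[d³/12 + d(b/2)²] = 2[10.5³/12 + 10.5×1.75²] = 257.2 in³.
Direct shear f_v = P/L_w = 147 / 21 = 7 kip/in (vertical).
Torsion M = P·e = 147 × 5.5 = 808.5 kip·in.
Critical point at (x, y) = (1.75, 5.25) from centroid. f_tx = M·y/J = 16.5 kip/in; f_ty = M·x/J = 5.5 kip/in.
Resultant f_max = √[f_tx² + (f_v + f_ty)²] = √[16.5² + (7 + 5.5)²] = 20.7 kip/in.
Capacity per unit length: φr_n = 0.75 × 0.6 × 90 × (0.707 × 0.75) = 21.48 kip/in.
20.7 ≤ 21.48 → adequate.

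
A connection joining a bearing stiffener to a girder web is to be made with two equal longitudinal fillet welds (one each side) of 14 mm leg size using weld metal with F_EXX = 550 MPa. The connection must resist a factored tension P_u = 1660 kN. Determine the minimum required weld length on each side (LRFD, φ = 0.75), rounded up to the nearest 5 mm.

Throat t_e = 0.707 × 14 = 9.898 mm.
φr_n = 0.75 × 0.6 × 550 × 9.898 × 10⁻³ = 2.45 kN/mm.
L_req = P_u / φr_n = 1660 / 2.45 = 677.6 mm total.
Per side: 677.6 / 2 = 338.8 mm.
Round up → use L = 340 mm on each side.

L = 340 mm on each side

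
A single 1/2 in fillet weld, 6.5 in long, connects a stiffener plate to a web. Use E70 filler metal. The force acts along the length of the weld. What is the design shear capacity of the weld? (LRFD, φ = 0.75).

E70XX → F_EXX = 70 ksi.
Effective throat t_e = 0.707 × 0.5 = 0.3535 in.
Total length L = 6.5 in; A_we = 0.3535 × 6.5 = 2.298 in².
F_nw = 0.6 F_EXX = 0.6 × 70 = 42 ksi.
φR_n = 0.75 × 42 × 2.298 = 72.38 kips.

φR_n ≈ 72.4 kips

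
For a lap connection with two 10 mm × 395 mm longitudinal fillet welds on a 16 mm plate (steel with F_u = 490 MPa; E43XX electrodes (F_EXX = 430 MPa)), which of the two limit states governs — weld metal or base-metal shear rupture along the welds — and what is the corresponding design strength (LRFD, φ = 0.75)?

t_e = 0.707 × 10 = 7.07 mm; L = 790 mm.
Weld metal: φR_n = 0.75 × 0.6 × 430 × 7.07 × 790 × 10⁻³ = 1081 kN.
Base metal (shear rupture): φR_n = 0.75 × 0.6 × 490 × 16 × 790 × 10⁻³ = 2787 kN.
Governing: weld metal.

φR_n ≈ 1080 kN (weld metal governs)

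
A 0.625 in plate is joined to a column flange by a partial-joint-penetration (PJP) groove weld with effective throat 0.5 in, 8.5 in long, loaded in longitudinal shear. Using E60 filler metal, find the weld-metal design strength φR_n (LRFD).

E60XX → F_EXX = 60 ksi.
Effective throat (given) t_e = 0.5 in.
A_we = 0.5 × 8.5 = 4.25 in².
F_nw = 0.6 F_EXX = 36 ksi.
φR_n = 0.75 × 36 × 4.25 = 114.8 kips.

φR_n ≈ 115 kips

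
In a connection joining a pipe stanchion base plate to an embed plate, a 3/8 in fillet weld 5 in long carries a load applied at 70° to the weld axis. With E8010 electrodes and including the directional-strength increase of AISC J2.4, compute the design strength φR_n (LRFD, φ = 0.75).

E80XX → F_EXX = 80 ksi.
t_e = 0.707 × 0.375 = 0.2651 in; A_we = 0.2651 × 5 = 1.326 in².
Directional factor: 1.0 + 0.5 sin^1.5(70°) = 1.455.
F_nw = 0.6 × 80 × 1.455 = 69.86 ksi.
φR_n = 0.75 × 69.86 × 1.326 = 69.46 kip.

φR_n ≈ 69.5 kip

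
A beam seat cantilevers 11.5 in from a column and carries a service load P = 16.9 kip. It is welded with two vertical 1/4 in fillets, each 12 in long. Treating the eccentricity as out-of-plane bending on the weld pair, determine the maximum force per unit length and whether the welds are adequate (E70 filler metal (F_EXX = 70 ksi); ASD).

L_w = 2 × 12 = 24 in; section modulus (unit throat) S = 2 × L²/6 = 48 in².
Direct shear f_v = P/L_w = 16.9/24 = 0.7042 kip/in.
Moment M = P × e = 16.9 × 11.5 = 194.35 kip·in; bending f_b = M/S = 4.049 kip/in.
f_max = √(f_v² + f_b²) = √(0.7042² + 4.049²) = 4.11 kip/in.
r_n/Ω = (1/2.0) × 0.6 × 70 × (0.707 × 0.25) = 3.712 kip/in → NOT adequate.

f_max ≈ 4.11 kip/in; NOT adequate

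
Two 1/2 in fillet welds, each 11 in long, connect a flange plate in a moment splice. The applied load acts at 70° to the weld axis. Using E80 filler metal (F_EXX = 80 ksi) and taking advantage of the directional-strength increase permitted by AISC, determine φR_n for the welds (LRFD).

φR_n ≈ 407 kips

t_e = 0.707 × 0.5 = 0.3535 in; A_we = 0.3535 × 22 = 7.777 in².
Directional factor: 1.0 + 0.5 sin^1.5(70°) = 1.455.
F_nw = 0.6 × 80 × 1.455 = 69.86 ksi.
φR_n = 0.75 × 69.86 × 7.777 = 407.5 kips.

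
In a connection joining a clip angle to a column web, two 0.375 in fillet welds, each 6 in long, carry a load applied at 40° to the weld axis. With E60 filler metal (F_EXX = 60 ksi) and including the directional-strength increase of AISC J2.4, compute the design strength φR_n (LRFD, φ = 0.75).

t_e = 0.707 × 0.375 = 0.2651 in; A_we = 0.2651 × 12 = 3.181 in².
Directional factor: 1.0 + 0.5 sin^1.5(40°) = 1.258.
F_nw = 0.6 × 60 × 1.258 = 45.28 ksi.
φR_n = 0.75 × 45.28 × 3.181 = 108 kips.

φR_n ≈ 108 kips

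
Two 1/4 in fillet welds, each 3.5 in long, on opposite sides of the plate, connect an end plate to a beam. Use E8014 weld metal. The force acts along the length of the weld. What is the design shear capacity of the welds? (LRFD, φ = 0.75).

φR_n ≈ 44.5 kip

E80XX → F_EXX = 80 ksi.
Effective throat t_e = 0.707 × 0.25 = 0.1767 in.
Total length L = 7 in; A_we = 0.1767 × 7 = 1.237 in².
F_nw = 0.6 F_EXX = 0.6 × 80 = 48 ksi.
φR_n = 0.75 × 48 × 1.237 = 44.54 kip.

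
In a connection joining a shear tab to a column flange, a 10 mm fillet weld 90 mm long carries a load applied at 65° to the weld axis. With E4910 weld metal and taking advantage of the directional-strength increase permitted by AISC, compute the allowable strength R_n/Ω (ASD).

E49XX → F_EXX = 490 MPa.
t_e = 0.707 × 10 = 7.07 mm; A_we = 7.07 × 90 = 636.3 mm².
Directional factor: 1.0 + 0.5 sin^1.5(65°) = 1.431.
F_nw = 0.6 × 490 × 1.431 = 420.8 MPa.
R_n/Ω = (420.8 × 636.3) / 2.0 × 10⁻³ = 133.9 kN.

R_n/Ω ≈ 134 kN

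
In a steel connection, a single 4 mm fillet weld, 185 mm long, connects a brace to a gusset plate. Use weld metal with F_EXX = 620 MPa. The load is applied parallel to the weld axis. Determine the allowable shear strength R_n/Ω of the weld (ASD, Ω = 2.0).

Effective throat t_e = 0.707 × 4 = 2.828 mm.
Total length L = 185 mm; A_we = 2.828 × 185 = 523.2 mm².
F_nw = 0.6 F_EXX = 0.6 × 620 = 372 MPa.
R_n = 372 × 523.2 × 10⁻³ = 194.6 kN; R_n/Ω = 194.6/2.0 = 97.31 kN.

R_n/Ω ≈ 97.3 kN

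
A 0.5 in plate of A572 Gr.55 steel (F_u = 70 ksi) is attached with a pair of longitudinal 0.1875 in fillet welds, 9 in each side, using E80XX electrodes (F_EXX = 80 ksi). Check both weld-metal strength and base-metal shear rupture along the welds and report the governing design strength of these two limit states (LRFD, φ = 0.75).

t_e = 0.707 × 0.1875 = 0.1326 in; L = 18 in.
Weld metal: φR_n = 0.75 × 0.6 × 80 × 0.1326 × 18 = 85.9 kips.
Base metal (shear rupture): φR_n = 0.75 × 0.6 × 70 × 0.5 × 18 = 283.5 kips.
Governing: weld metal.

φR_n ≈ 85.9 kips (weld metal governs)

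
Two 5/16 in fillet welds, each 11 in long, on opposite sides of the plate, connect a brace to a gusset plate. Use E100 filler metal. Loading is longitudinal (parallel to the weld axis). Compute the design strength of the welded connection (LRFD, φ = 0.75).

φR_n ≈ 219 kips

E100XX → F_EXX = 100 ksi.
Effective throat t_e = 0.707 × 0.3125 = 0.2209 in.
Total length L = 22 in; A_we = 0.2209 × 22 = 4.861 in².
F_nw = 0.6 F_EXX = 0.6 × 100 = 60 ksi.
φR_n = 0.75 × 60 × 4.861 = 218.7 kips.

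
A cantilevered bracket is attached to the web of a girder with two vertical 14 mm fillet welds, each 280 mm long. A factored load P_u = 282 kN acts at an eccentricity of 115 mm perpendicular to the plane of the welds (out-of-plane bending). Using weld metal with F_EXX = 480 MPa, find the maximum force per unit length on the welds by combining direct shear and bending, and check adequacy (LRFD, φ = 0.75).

f_max ≈ 1340 N/mm; adequate

L_w = 2 × 280 = 560 mm; section modulus (unit throat) S = 2 × L²/6 = 26130 mm².
Direct shear f_v = P/L_w = 282×10³/560 = 503.6 N/mm.
Moment M = P × e = 282×10³ × 115 = 32430000 N·mm; bending f_b = M/S = 1241 N/mm.
f_max = √(f_v² + f_b²) = √(503.6² + 1241²) = 1339 N/mm.
φr_n = 0.75 × 0.6 × 480 × (0.707 × 14) = 2138 N/mm → adequate.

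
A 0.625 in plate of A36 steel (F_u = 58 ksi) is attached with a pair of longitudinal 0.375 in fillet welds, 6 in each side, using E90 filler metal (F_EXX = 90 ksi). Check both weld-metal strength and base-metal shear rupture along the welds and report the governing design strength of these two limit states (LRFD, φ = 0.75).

φR_n ≈ 129 kips (weld metal governs)

t_e = 0.707 × 0.375 = 0.2651 in; L = 12 in.
Weld metal: φR_n = 0.75 × 0.6 × 90 × 0.2651 × 12 = 128.9 kips.
Base metal (shear rupture): φR_n = 0.75 × 0.6 × 58 × 0.625 × 12 = 195.8 kips.
Governing: weld metal.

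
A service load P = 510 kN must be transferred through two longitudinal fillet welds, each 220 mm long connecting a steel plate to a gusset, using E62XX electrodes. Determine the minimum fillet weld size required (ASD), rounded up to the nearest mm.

E62XX → F_EXX = 620 MPa.
Total weld length L = 440 mm.
Required throat t_e = P × Ω / (0.6 F_EXX × L) = 510 × 2.0 / (0.6 × 620 × 440 × 10⁻³) = 6.232 mm.
Required leg w = t_e / 0.707 = 8.814 mm → use 9 mm.

w = 9 mm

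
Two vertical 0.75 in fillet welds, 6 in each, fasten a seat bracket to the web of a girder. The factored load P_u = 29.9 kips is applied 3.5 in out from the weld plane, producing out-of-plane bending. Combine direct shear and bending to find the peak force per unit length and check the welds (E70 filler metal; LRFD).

f_max ≈ 9.07 kip/in; adequate

E70XX → F_EXX = 70 ksi.
L_w = 2 × 6 = 12 in; section modulus (unit throat) S = 2 × L²/6 = 12 in².
Direct shear f_v = P/L_w = 29.9/12 = 2.492 kip/in.
Moment M = P × e = 29.9 × 3.5 = 104.65 kip·in; bending f_b = M/S = 8.721 kip/in.
f_max = √(f_v² + f_b²) = √(2.492² + 8.721²) = 9.07 kip/in.
φr_n = 0.75 × 0.6 × 70 × (0.707 × 0.75) = 16.7 kip/in → adequate.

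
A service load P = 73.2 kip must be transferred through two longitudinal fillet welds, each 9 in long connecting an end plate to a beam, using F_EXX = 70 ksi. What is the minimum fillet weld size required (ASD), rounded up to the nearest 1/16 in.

w = 5/16 in

Total weld length L = 18 in.
Required throat t_e = P × Ω / (0.6 F_EXX × L) = 73.2 × 2.0 / (0.6 × 70 × 18) = 0.1937 in.
Required leg w = t_e / 0.707 = 0.2739 in → use 5/16 in.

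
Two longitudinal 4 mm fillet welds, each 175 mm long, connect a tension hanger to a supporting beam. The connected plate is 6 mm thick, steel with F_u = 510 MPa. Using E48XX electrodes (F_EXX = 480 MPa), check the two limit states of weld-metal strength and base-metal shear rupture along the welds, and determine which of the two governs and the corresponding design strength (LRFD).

φR_n ≈ 214 kN (weld metal governs)

t_e = 0.707 × 4 = 2.828 mm; L = 350 mm.
Weld metal: φR_n = 0.75 × 0.6 × 480 × 2.828 × 350 × 10⁻³ = 213.8 kN.
Base metal (shear rupture): φR_n = 0.75 × 0.6 × 510 × 6 × 350 × 10⁻³ = 482 kN.
Governing: weld metal.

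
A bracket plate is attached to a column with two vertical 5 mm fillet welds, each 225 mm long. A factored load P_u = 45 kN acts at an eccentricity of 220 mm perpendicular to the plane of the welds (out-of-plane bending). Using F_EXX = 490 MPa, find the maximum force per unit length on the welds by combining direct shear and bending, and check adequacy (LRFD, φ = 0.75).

L_w = 2 × 225 = 450 mm; section modulus (unit throat) S = 2 × L²/6 = 16880 mm².
Direct shear f_v = P/L_w = 45×10³/450 = 100 N/mm.
Moment M = P × e = 45×10³ × 220 = 9900000 N·mm; bending f_b = M/S = 586.7 N/mm.
f_max = √(f_v² + f_b²) = √(100² + 586.7²) = 595.1 N/mm.
φr_n = 0.75 × 0.6 × 490 × (0.707 × 5) = 779.5 N/mm → adequate.

f_max ≈ 595 N/mm; adequate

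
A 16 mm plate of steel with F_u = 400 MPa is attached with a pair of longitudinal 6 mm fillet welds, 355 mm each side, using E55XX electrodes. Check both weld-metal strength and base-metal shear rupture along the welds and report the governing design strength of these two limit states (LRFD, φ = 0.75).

φR_n ≈ 745 kN (weld metal governs)

E55XX → F_EXX = 550 MPa.
t_e = 0.707 × 6 = 4.242 mm; L = 710 mm.
Weld metal: φR_n = 0.75 × 0.6 × 550 × 4.242 × 710 × 10⁻³ = 745.4 kN.
Base metal (shear rupture): φR_n = 0.75 × 0.6 × 400 × 16 × 710 × 10⁻³ = 2045 kN.
Governing: weld metal.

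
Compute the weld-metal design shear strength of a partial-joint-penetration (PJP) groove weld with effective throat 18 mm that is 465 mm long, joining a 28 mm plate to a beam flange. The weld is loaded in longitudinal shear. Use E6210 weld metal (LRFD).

φR_n ≈ 2340 kN

E62XX → F_EXX = 620 MPa.
Effective throat (given) t_e = 18 mm.
A_we = 18 × 465 = 8370 mm².
F_nw = 0.6 F_EXX = 372 MPa.
φR_n = 0.75 × 372 × 8370 × 10⁻³ = 2335 kN.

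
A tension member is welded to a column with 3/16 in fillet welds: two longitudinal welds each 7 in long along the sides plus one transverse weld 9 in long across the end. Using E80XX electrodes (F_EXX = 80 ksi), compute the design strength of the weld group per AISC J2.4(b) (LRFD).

φR_n ≈ 121 kip

t_e = 0.707 × 0.1875 = 0.1326 in.
R_nwl = 0.6 × 80 × 0.1326 × 14 = 89.08 kip (longitudinal, 2 welds).
R_nwt = 0.6 × 80 × 0.1326 × 9 = 57.27 kip (transverse, base value).
(i) R_nwl + R_nwt = 146.3 kip; (ii) 0.85 R_nwl + 1.5 R_nwt = 161.6 kip.
R_n = max = 161.6 kip [governs: (ii)]; φR_n = 121.2 kip.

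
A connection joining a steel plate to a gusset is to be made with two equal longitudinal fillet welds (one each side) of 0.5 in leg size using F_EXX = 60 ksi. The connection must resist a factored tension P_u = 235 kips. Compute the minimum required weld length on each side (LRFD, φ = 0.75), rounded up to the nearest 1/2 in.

Throat t_e = 0.707 × 0.5 = 0.3535 in.
φr_n = 0.75 × 0.6 × 60 × 0.3535 = 9.544 kips/in.
L_req = P_u / φr_n = 235 / 9.544 = 24.62 in total.
Per side: 24.62 / 2 = 12.31 in.
Round up → use L = 12.5 in on each side.

L = 12.5 in on each side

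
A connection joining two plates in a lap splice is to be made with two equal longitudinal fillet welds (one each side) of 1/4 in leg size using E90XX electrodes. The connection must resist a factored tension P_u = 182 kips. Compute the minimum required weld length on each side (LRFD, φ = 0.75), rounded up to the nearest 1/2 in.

E90XX → F_EXX = 90 ksi.
Throat t_e = 0.707 × 0.25 = 0.1767 in.
φr_n = 0.75 × 0.6 × 90 × 0.1767 = 7.158 kips/in.
L_req = P_u / φr_n = 182 / 7.158 = 25.42 in total.
Per side: 25.42 / 2 = 12.71 in.
Round up → use L = 13 in on each side.

L = 13 in on each side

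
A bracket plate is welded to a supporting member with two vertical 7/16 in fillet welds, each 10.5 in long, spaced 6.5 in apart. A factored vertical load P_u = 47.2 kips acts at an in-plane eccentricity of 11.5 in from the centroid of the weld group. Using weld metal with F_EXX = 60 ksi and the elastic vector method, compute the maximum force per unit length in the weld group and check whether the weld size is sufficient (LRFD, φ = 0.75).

Total weld length L_w = 21 in. Treat welds as unit-width lines.
Polar moment about centroid: J = 2[d³/12 + d(b/2)²] = 2[10.5³/12 + 10.5×3.25²] = 414.8 in³.
Direct shear f_v = P/L_w = 47.2 / 21 = 2.248 kip/in (vertical).
Torsion M = P·e = 47.2 × 11.5 = 542.8 kip·in.
Critical point at (x, y) = (3.25, 5.25) from centroid. f_tx = M·y/J = 6.871 kip/in; f_ty = M·x/J = 4.253 kip/in.
Resultant f_max = √[f_tx² + (f_v + f_ty)²] = √[6.871² + (2.248 + 4.253)²] = 9.459 kip/in.
Capacity per unit length: φr_n = 0.75 × 0.6 × 60 × (0.707 × 0.4375) = 8.351 kip/in.
9.459 > 8.351 → NOT adequate.

f_max ≈ 9.46 kip/in; NOT adequate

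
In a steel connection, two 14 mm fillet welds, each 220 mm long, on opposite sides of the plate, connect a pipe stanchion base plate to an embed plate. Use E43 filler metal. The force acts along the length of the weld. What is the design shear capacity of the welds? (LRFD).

φR_n ≈ 843 kN

E43XX → F_EXX = 430 MPa.
Effective throat t_e = 0.707 × 14 = 9.898 mm.
Total length L = 440 mm; A_we = 9.898 × 440 = 4355 mm².
F_nw = 0.6 F_EXX = 0.6 × 430 = 258 MPa.
φR_n = 0.75 × 258 × 4355 × 10⁻³ = 842.7 kN.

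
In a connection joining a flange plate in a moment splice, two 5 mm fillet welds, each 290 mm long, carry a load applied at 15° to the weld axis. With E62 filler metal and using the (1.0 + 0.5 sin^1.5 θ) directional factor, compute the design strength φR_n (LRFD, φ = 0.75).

E62XX → F_EXX = 620 MPa.
t_e = 0.707 × 5 = 3.535 mm; A_we = 3.535 × 580 = 2050 mm².
Directional factor: 1.0 + 0.5 sin^1.5(15°) = 1.066.
F_nw = 0.6 × 620 × 1.066 = 396.5 MPa.
φR_n = 0.75 × 396.5 × 2050 × 10⁻³ = 609.7 kN.

φR_n ≈ 610 kN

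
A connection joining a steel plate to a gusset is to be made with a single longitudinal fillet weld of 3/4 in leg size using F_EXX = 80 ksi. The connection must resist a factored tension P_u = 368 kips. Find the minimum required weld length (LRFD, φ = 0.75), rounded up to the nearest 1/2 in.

Throat t_e = 0.707 × 0.75 = 0.5302 in.
φr_n = 0.75 × 0.6 × 80 × 0.5302 = 19.09 kips/in.
L_req = P_u / φr_n = 368 / 19.09 = 19.28 in total.
Round up → use L = 19.5 in.

L = 19.5 in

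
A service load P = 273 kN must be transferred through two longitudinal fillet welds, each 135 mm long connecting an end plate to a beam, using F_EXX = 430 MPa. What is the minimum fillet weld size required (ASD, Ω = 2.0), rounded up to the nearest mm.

w = 12 mm

Total weld length L = 270 mm.
Required throat t_e = P × Ω / (0.6 F_EXX × L) = 273 × 2.0 / (0.6 × 430 × 270 × 10⁻³) = 7.838 mm.
Required leg w = t_e / 0.707 = 11.09 mm → use 12 mm.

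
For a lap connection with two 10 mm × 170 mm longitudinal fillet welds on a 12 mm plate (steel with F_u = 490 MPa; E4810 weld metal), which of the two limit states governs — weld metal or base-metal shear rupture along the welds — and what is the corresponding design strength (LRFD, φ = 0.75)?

E48XX → F_EXX = 480 MPa.
t_e = 0.707 × 10 = 7.07 mm; L = 340 mm.
Weld metal: φR_n = 0.75 × 0.6 × 480 × 7.07 × 340 × 10⁻³ = 519.2 kN.
Base metal (shear rupture): φR_n = 0.75 × 0.6 × 490 × 12 × 340 × 10⁻³ = 899.6 kN.
Governing: weld metal.

φR_n ≈ 519 kN (weld metal governs)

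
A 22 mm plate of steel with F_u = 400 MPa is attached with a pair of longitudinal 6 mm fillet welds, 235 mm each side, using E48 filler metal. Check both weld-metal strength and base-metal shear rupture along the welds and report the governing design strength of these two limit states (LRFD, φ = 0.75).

φR_n ≈ 431 kN (weld metal governs)

E48XX → F_EXX = 480 MPa.
t_e = 0.707 × 6 = 4.242 mm; L = 470 mm.
Weld metal: φR_n = 0.75 × 0.6 × 480 × 4.242 × 470 × 10⁻³ = 430.6 kN.
Base metal (shear rupture): φR_n = 0.75 × 0.6 × 400 × 22 × 470 × 10⁻³ = 1861 kN.
Governing: weld metal.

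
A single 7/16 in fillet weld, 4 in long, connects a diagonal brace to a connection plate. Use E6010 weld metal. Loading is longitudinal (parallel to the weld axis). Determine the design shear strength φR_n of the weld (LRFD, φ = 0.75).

φR_n ≈ 33.4 kips

E60XX → F_EXX = 60 ksi.
Effective throat t_e = 0.707 × 0.4375 = 0.3093 in.
Total length L = 4 in; A_we = 0.3093 × 4 = 1.237 in².
F_nw = 0.6 F_EXX = 0.6 × 60 = 36 ksi.
φR_n = 0.75 × 36 × 1.237 = 33.41 kips.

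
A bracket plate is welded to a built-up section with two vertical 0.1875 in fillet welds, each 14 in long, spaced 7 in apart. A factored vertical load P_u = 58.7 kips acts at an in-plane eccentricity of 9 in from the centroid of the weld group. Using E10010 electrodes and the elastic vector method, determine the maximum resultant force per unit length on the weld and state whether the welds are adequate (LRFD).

f_max ≈ 6.39 kip/in; NOT adequate

E100XX → F_EXX = 100 ksi.
Total weld length L_w = 28 in. Treat welds as unit-width lines.
Polar moment about centroid: J = 2[d³/12 + d(b/2)²] = 2[14³/12 + 14×3.5²] = 800.3 in³.
Direct shear f_v = P/L_w = 58.7 / 28 = 2.096 kip/in (vertical).
Torsion M = P·e = 58.7 × 9 = 528.3 kip·in.
Critical point at (x, y) = (3.5, 7) from centroid. f_tx = M·y/J = 4.621 kip/in; f_ty = M·x/J = 2.31 kip/in.
Resultant f_max = √[f_tx² + (f_v + f_ty)²] = √[4.621² + (2.096 + 2.31)²] = 6.385 kip/in.
Capacity per unit length: φr_n = 0.75 × 0.6 × 100 × (0.707 × 0.1875) = 5.965 kip/in.
6.385 > 5.965 → NOT adequate.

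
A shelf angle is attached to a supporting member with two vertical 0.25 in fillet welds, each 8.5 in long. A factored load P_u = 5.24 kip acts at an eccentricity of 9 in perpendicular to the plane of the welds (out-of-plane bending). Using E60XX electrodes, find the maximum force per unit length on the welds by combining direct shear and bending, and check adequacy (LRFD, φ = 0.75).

f_max ≈ 1.98 kip/in; adequate

E60XX → F_EXX = 60 ksi.
L_w = 2 × 8.5 = 17 in; section modulus (unit throat) S = 2 × L²/6 = 24.08 in².
Direct shear f_v = P/L_w = 5.24/17 = 0.3082 kip/in.
Moment M = P × e = 5.24 × 9 = 47.16 kip·in; bending f_b = M/S = 1.958 kip/in.
f_max = √(f_v² + f_b²) = √(0.3082² + 1.958²) = 1.982 kip/in.
φr_n = 0.75 × 0.6 × 60 × (0.707 × 0.25) = 4.772 kip/in → adequate.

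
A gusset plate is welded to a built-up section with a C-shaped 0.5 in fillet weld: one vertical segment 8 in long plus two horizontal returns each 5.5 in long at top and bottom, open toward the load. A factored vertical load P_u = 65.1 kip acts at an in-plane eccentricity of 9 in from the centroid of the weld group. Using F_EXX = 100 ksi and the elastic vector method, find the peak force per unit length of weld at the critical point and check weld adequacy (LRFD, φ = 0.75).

f_max ≈ 14.2 kip/in; adequate

Total weld length L_w = 19 in. Treat welds as unit-width lines.
Centroid: x̄ = 2×5.5×2.75 / 19 = 1.592 in from the vertical weld.
Polar moment about centroid: J = I_x + I_y = [8³/12 + 2×5.5×4²] + [8×1.592² + 2(5.5³/12 + 5.5×1.158²)] = 281.4 in³.
Direct shear f_v = P/L_w = 65.1 / 19 = 3.426 kip/in (vertical).
Torsion M = P·e = 65.1 × 9 = 585.9 kip·in.
Critical point at (x, y) = (3.908, 4) from centroid. f_tx = M·y/J = 8.328 kip/in; f_ty = M·x/J = 8.136 kip/in.
Resultant f_max = √[f_tx² + (f_v + f_ty)²] = √[8.328² + (3.426 + 8.136)²] = 14.25 kip/in.
Capacity per unit length: φr_n = 0.75 × 0.6 × 100 × (0.707 × 0.5) = 15.91 kip/in.
14.25 ≤ 15.91 → adequate.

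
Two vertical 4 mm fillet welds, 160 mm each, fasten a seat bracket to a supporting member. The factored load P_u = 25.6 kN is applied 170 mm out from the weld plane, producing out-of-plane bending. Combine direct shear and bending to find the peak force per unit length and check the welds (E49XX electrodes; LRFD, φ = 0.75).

E49XX → F_EXX = 490 MPa.
L_w = 2 × 160 = 320 mm; section modulus (unit throat) S = 2 × L²/6 = 8533 mm².
Direct shear f_v = P/L_w = 25.6×10³/320 = 80 N/mm.
Moment M = P × e = 25.6×10³ × 170 = 4352000 N·mm; bending f_b = M/S = 510 N/mm.
f_max = √(f_v² + f_b²) = √(80² + 510²) = 516.2 N/mm.
φr_n = 0.75 × 0.6 × 490 × (0.707 × 4) = 623.6 N/mm → adequate.

f_max ≈ 516 N/mm; adequate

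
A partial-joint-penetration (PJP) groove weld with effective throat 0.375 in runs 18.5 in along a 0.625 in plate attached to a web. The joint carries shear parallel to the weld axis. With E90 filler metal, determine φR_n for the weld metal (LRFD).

E90XX → F_EXX = 90 ksi.
Effective throat (given) t_e = 0.375 in.
A_we = 0.375 × 18.5 = 6.938 in².
F_nw = 0.6 F_EXX = 54 ksi.
φR_n = 0.75 × 54 × 6.938 = 281 kips.

φR_n ≈ 281 kips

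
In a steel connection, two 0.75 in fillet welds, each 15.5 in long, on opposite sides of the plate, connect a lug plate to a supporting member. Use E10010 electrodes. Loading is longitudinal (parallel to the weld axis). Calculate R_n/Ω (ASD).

R_n/Ω ≈ 493 kips

E100XX → F_EXX = 100 ksi.
Effective throat t_e = 0.707 × 0.75 = 0.5302 in.
Total length L = 31 in; A_we = 0.5302 × 31 = 16.44 in².
F_nw = 0.6 F_EXX = 0.6 × 100 = 60 ksi.
R_n = 60 × 16.44 = 986.3 kips; R_n/Ω = 986.3/2.0 = 493.1 kips.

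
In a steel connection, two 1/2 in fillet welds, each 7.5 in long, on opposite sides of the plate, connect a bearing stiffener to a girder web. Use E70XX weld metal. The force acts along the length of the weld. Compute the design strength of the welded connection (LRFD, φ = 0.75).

φR_n ≈ 167 kip

E70XX → F_EXX = 70 ksi.
Effective throat t_e = 0.707 × 0.5 = 0.3535 in.
Total length L = 15 in; A_we = 0.3535 × 15 = 5.302 in².
F_nw = 0.6 F_EXX = 0.6 × 70 = 42 ksi.
φR_n = 0.75 × 42 × 5.302 = 167 kip.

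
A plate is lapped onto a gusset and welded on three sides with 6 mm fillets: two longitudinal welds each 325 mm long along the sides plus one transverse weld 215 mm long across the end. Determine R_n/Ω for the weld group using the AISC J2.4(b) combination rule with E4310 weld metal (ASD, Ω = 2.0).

R_n/Ω ≈ 479 kN

E43XX → F_EXX = 430 MPa.
t_e = 0.707 × 6 = 4.242 mm.
R_nwl = 0.6 × 430 × 4.242 × 650 × 10⁻³ = 711.4 kN (longitudinal, 2 welds).
R_nwt = 0.6 × 430 × 4.242 × 215 × 10⁻³ = 235.3 kN (transverse, base value).
(i) R_nwl + R_nwt = 946.7 kN; (ii) 0.85 R_nwl + 1.5 R_nwt = 957.6 kN.
R_n = max = 957.6 kN [governs: (ii)]; R_n/Ω = 478.8 kN.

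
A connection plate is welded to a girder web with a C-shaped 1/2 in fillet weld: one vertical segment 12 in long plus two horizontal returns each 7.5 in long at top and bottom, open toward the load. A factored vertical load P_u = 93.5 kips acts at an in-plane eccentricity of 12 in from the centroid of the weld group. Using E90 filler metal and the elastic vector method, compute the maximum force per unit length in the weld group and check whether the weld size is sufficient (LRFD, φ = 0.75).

E90XX → F_EXX = 90 ksi.
Total weld length L_w = 27 in. Treat welds as unit-width lines.
Centroid: x̄ = 2×7.5×3.75 / 27 = 2.083 in from the vertical weld.
Polar moment about centroid: J = I_x + I_y = [12³/12 + 2×7.5×6²] + [12×2.083² + 2(7.5³/12 + 7.5×1.667²)] = 848.1 in³.
Direct shear f_v = P/L_w = 93.5 / 27 = 3.463 kip/in (vertical).
Torsion M = P·e = 93.5 × 12 = 1122 kip·in.
Critical point at (x, y) = (5.417, 6) from centroid. f_tx = M·y/J = 7.938 kip/in; f_ty = M·x/J = 7.166 kip/in.
Resultant f_max = √[f_tx² + (f_v + f_ty)²] = √[7.938² + (3.463 + 7.166)²] = 13.27 kip/in.
Capacity per unit length: φr_n = 0.75 × 0.6 × 90 × (0.707 × 0.5) = 14.32 kip/in.
13.27 ≤ 14.32 → adequate.

f_max ≈ 13.3 kip/in; adequate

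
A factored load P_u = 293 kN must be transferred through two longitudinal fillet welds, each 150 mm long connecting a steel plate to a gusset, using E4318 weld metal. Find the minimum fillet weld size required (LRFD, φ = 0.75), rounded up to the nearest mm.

w = 8 mm

E43XX → F_EXX = 430 MPa.
Total weld length L = 300 mm.
Required throat t_e = P_u / (φ × 0.6 F_EXX × L) = 293 / (0.75 × 0.6 × 430 × 300 × 10⁻³) = 5.047 mm.
Required leg w = t_e / 0.707 = 7.139 mm → use 8 mm.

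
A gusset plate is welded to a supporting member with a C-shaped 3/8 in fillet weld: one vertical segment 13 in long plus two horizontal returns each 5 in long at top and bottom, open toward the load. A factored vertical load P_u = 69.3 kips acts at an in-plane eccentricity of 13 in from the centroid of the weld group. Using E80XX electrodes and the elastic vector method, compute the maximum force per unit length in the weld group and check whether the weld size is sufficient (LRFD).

f_max ≈ 12.2 kip/in; NOT adequate

E80XX → F_EXX = 80 ksi.
Total weld length L_w = 23 in. Treat welds as unit-width lines.
Centroid: x̄ = 2×5×2.5 / 23 = 1.087 in from the vertical weld.
Polar moment about centroid: J = I_x + I_y = [13³/12 + 2×5×6.5²] + [13×1.087² + 2(5³/12 + 5×1.413²)] = 661.7 in³.
Direct shear f_v = P/L_w = 69.3 / 23 = 3.013 kip/in (vertical).
Torsion M = P·e = 69.3 × 13 = 900.9 kip·in.
Critical point at (x, y) = (3.913, 6.5) from centroid. f_tx = M·y/J = 8.849 kip/in; f_ty = M·x/J = 5.327 kip/in.
Resultant f_max = √[f_tx² + (f_v + f_ty)²] = √[8.849² + (3.013 + 5.327)²] = 12.16 kip/in.
Capacity per unit length: φr_n = 0.75 × 0.6 × 80 × (0.707 × 0.375) = 9.544 kip/in.
12.16 > 9.544 → NOT adequate.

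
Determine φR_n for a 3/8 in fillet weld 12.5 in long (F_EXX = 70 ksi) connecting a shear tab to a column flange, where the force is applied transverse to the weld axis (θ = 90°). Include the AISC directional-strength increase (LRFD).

φR_n ≈ 157 kips

t_e = 0.707 × 0.375 = 0.2651 in; A_we = 0.2651 × 12.5 = 3.314 in².
Directional factor: 1.0 + 0.5 sin^1.5(90°) = 1.5.
F_nw = 0.6 × 70 × 1.5 = 63 ksi.
φR_n = 0.75 × 63 × 3.314 = 156.6 kips.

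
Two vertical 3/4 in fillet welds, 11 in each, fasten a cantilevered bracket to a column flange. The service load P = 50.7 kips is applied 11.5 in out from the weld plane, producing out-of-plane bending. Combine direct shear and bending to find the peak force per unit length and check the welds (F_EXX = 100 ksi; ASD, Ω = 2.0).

f_max ≈ 14.6 kip/in; adequate

L_w = 2 × 11 = 22 in; section modulus (unit throat) S = 2 × L²/6 = 40.33 in².
Direct shear f_v = P/L_w = 50.7/22 = 2.305 kip/in.
Moment M = P × e = 50.7 × 11.5 = 583.05 kip·in; bending f_b = M/S = 14.46 kip/in.
f_max = √(f_v² + f_b²) = √(2.305² + 14.46²) = 14.64 kip/in.
r_n/Ω = (1/2.0) × 0.6 × 100 × (0.707 × 0.75) = 15.91 kip/in → adequate.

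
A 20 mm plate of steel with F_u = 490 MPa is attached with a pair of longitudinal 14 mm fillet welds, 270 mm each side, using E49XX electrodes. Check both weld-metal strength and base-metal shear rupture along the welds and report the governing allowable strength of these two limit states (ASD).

R_n/Ω ≈ 786 kN (weld metal governs)

E49XX → F_EXX = 490 MPa.
t_e = 0.707 × 14 = 9.898 mm; L = 540 mm.
Weld metal: R_n/Ω = (1/2.0) × 0.6 × 490 × 9.898 × 540 × 10⁻³ = 785.7 kN.
Base metal (shear rupture): R_n/Ω = (1/2.0) × 0.6 × 490 × 20 × 540 × 10⁻³ = 1588 kN.
Governing: weld metal.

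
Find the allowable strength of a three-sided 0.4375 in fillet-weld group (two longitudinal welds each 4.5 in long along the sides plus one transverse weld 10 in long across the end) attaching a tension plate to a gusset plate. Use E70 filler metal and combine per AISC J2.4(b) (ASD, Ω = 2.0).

R_n/Ω ≈ 147 kips

E70XX → F_EXX = 70 ksi.
t_e = 0.707 × 0.4375 = 0.3093 in.
R_nwl = 0.6 × 70 × 0.3093 × 9 = 116.9 kips (longitudinal, 2 welds).
R_nwt = 0.6 × 70 × 0.3093 × 10 = 129.9 kips (transverse, base value).
(i) R_nwl + R_nwt = 246.8 kips; (ii) 0.85 R_nwl + 1.5 R_nwt = 294.2 kips.
R_n = max = 294.2 kips [governs: (ii)]; R_n/Ω = 147.1 kips.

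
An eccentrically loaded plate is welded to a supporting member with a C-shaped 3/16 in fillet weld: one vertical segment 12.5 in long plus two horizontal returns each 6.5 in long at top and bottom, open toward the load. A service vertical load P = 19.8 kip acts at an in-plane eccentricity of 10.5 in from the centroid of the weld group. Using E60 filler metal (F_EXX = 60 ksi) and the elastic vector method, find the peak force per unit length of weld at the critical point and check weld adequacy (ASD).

Total weld length L_w = 25.5 in. Treat welds as unit-width lines.
Centroid: x̄ = 2×6.5×3.25 / 25.5 = 1.657 in from the vertical weld.
Polar moment about centroid: J = I_x + I_y = [12.5³/12 + 2×6.5×6.25²] + [12.5×1.657² + 2(6.5³/12 + 6.5×1.593²)] = 783.7 in³.
Direct shear f_v = P/L_w = 19.8 / 25.5 = 0.7765 kip/in (vertical).
Torsion M = P·e = 19.8 × 10.5 = 207.9 kip·in.
Critical point at (x, y) = (4.843, 6.25) from centroid. f_tx = M·y/J = 1.658 kip/in; f_ty = M·x/J = 1.285 kip/in.
Resultant f_max = √[f_tx² + (f_v + f_ty)²] = √[1.658² + (0.7765 + 1.285)²] = 2.645 kip/in.
Capacity per unit length: r_n/Ω = (1/2.0) × 0.6 × 60 × (0.707 × 0.1875) = 2.386 kip/in.
2.645 > 2.386 → NOT adequate.

f_max ≈ 2.65 kip/in; NOT adequate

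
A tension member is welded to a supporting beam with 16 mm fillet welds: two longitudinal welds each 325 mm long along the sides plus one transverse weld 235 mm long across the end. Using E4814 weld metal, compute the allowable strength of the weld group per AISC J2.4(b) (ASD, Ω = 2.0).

E48XX → F_EXX = 480 MPa.
t_e = 0.707 × 16 = 11.31 mm.
R_nwl = 0.6 × 480 × 11.31 × 650 × 10⁻³ = 2118 kN (longitudinal, 2 welds).
R_nwt = 0.6 × 480 × 11.31 × 235 × 10⁻³ = 765.6 kN (transverse, base value).
(i) R_nwl + R_nwt = 2883 kN; (ii) 0.85 R_nwl + 1.5 R_nwt = 2948 kN.
R_n = max = 2948 kN [governs: (ii)]; R_n/Ω = 1474 kN.

R_n/Ω ≈ 1470 kN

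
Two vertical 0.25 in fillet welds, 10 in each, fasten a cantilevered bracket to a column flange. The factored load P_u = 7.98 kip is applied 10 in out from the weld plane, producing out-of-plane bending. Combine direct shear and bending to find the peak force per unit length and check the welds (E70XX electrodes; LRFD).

f_max ≈ 2.43 kip/in; adequate

E70XX → F_EXX = 70 ksi.
L_w = 2 × 10 = 20 in; section modulus (unit throat) S = 2 × L²/6 = 33.33 in².
Direct shear f_v = P/L_w = 7.98/20 = 0.399 kip/in.
Moment M = P × e = 7.98 × 10 = 79.8 kip·in; bending f_b = M/S = 2.394 kip/in.
f_max = √(f_v² + f_b²) = √(0.399² + 2.394²) = 2.427 kip/in.
φr_n = 0.75 × 0.6 × 70 × (0.707 × 0.25) = 5.568 kip/in → adequate.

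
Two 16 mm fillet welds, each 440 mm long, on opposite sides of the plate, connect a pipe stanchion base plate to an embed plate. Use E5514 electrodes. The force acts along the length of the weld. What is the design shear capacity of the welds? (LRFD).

E55XX → F_EXX = 550 MPa.
Effective throat t_e = 0.707 × 16 = 11.31 mm.
Total length L = 880 mm; A_we = 11.31 × 880 = 9955 mm².
F_nw = 0.6 F_EXX = 0.6 × 550 = 330 MPa.
φR_n = 0.75 × 330 × 9955 × 10⁻³ = 2464 kN.

φR_n ≈ 2460 kN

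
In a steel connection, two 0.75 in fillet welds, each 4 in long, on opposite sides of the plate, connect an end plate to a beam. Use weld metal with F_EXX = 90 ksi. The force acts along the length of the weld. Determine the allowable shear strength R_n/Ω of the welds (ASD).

Effective throat t_e = 0.707 × 0.75 = 0.5302 in.
Total length L = 8 in; A_we = 0.5302 × 8 = 4.242 in².
F_nw = 0.6 F_EXX = 0.6 × 90 = 54 ksi.
R_n = 54 × 4.242 = 229.1 kips; R_n/Ω = 229.1/2.0 = 114.5 kips.

R_n/Ω ≈ 115 kips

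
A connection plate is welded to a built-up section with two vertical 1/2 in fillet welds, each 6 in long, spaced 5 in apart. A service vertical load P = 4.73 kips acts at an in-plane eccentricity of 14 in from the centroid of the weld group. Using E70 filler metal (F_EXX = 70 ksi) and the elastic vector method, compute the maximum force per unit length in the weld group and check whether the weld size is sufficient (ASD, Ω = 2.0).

Total weld length L_w = 12 in. Treat welds as unit-width lines.
Polar moment about centroid: J = 2[d³/12 + d(b/2)²] = 2[6³/12 + 6×2.5²] = 111 in³.
Direct shear f_v = P/L_w = 4.73 / 12 = 0.3942 kip/in (vertical).
Torsion M = P·e = 4.73 × 14 = 66.22 kip·in.
Critical point at (x, y) = (2.5, 3) from centroid. f_tx = M·y/J = 1.79 kip/in; f_ty = M·x/J = 1.491 kip/in.
Resultant f_max = √[f_tx² + (f_v + f_ty)²] = √[1.79² + (0.3942 + 1.491)²] = 2.6 kip/in.
Capacity per unit length: r_n/Ω = (1/2.0) × 0.6 × 70 × (0.707 × 0.5) = 7.423 kip/in.
2.6 ≤ 7.423 → adequate.

f_max ≈ 2.6 kip/in; adequate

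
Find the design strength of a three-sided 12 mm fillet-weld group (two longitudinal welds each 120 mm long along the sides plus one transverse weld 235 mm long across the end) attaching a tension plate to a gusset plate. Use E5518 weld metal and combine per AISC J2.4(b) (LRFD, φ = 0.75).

E55XX → F_EXX = 550 MPa.
t_e = 0.707 × 12 = 8.484 mm.
R_nwl = 0.6 × 550 × 8.484 × 240 × 10⁻³ = 671.9 kN (longitudinal, 2 welds).
R_nwt = 0.6 × 550 × 8.484 × 235 × 10⁻³ = 657.9 kN (transverse, base value).
(i) R_nwl + R_nwt = 1330 kN; (ii) 0.85 R_nwl + 1.5 R_nwt = 1558 kN.
R_n = max = 1558 kN [governs: (ii)]; φR_n = 1169 kN.

φR_n ≈ 1170 kN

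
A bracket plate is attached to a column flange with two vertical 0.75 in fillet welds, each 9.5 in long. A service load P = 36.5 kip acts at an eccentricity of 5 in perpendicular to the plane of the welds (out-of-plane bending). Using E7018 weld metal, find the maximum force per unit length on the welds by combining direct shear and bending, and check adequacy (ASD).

E70XX → F_EXX = 70 ksi.
L_w = 2 × 9.5 = 19 in; section modulus (unit throat) S = 2 × L²/6 = 30.08 in².
Direct shear f_v = P/L_w = 36.5/19 = 1.921 kip/in.
Moment M = P × e = 36.5 × 5 = 182.5 kip·in; bending f_b = M/S = 6.066 kip/in.
f_max = √(f_v² + f_b²) = √(1.921² + 6.066²) = 6.363 kip/in.
r_n/Ω = (1/2.0) × 0.6 × 70 × (0.707 × 0.75) = 11.14 kip/in → adequate.

f_max ≈ 6.36 kip/in; adequate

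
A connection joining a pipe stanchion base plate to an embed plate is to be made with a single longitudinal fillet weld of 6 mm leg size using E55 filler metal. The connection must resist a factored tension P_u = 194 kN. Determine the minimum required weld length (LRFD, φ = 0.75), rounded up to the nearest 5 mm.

L = 185 mm

E55XX → F_EXX = 550 MPa.
Throat t_e = 0.707 × 6 = 4.242 mm.
φr_n = 0.75 × 0.6 × 550 × 4.242 × 10⁻³ = 1.05 kN/mm.
L_req = P_u / φr_n = 194 / 1.05 = 184.8 mm total.
Round up → use L = 185 mm.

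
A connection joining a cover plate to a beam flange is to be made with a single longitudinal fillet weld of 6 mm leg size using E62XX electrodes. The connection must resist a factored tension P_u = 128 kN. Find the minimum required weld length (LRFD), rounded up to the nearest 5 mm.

E62XX → F_EXX = 620 MPa.
Throat t_e = 0.707 × 6 = 4.242 mm.
φr_n = 0.75 × 0.6 × 620 × 4.242 × 10⁻³ = 1.184 kN/mm.
L_req = P_u / φr_n = 128 / 1.184 = 108.2 mm total.
Round up → use L = 110 mm.

L = 110 mm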